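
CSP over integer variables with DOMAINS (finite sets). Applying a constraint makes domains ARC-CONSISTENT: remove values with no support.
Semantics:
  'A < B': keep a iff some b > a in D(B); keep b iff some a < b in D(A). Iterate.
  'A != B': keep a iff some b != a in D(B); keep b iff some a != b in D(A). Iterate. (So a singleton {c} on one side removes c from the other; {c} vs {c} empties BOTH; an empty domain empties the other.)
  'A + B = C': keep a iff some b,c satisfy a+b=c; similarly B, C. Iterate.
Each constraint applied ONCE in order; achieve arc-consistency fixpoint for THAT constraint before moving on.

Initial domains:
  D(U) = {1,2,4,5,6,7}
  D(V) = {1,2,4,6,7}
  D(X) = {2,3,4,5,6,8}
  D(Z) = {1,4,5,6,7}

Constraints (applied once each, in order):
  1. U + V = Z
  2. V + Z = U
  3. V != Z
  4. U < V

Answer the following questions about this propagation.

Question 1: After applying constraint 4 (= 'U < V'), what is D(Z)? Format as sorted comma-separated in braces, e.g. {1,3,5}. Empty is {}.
Constraint 1 (U + V = Z) on D(U)={1,2,4,5,6,7} D(V)={1,2,4,6,7} D(Z)={1,4,5,6,7}: U {1,2,4,5,6,7}->{1,2,4,5,6}; V {1,2,4,6,7}->{1,2,4,6}; Z {1,4,5,6,7}->{4,5,6,7}
Constraint 2 (V + Z = U) on D(V)={1,2,4,6} D(Z)={4,5,6,7} D(U)={1,2,4,5,6}: V {1,2,4,6}->{1,2}; Z {4,5,6,7}->{4,5}; U {1,2,4,5,6}->{5,6}
Constraint 3 (V != Z) on D(V)={1,2} D(Z)={4,5}: no change
Constraint 4 (U < V) on D(U)={5,6} D(V)={1,2}: U {5,6}->{}; V {1,2}->{}
So after constraint 4: D(Z) = {4,5}

Answer: {4,5}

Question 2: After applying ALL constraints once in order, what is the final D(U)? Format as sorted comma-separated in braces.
Answer: {}

Derivation:
Constraint 1 (U + V = Z) on D(U)={1,2,4,5,6,7} D(V)={1,2,4,6,7} D(Z)={1,4,5,6,7}: U {1,2,4,5,6,7}->{1,2,4,5,6}; V {1,2,4,6,7}->{1,2,4,6}; Z {1,4,5,6,7}->{4,5,6,7}
Constraint 2 (V + Z = U) on D(V)={1,2,4,6} D(Z)={4,5,6,7} D(U)={1,2,4,5,6}: V {1,2,4,6}->{1,2}; Z {4,5,6,7}->{4,5}; U {1,2,4,5,6}->{5,6}
Constraint 3 (V != Z) on D(V)={1,2} D(Z)={4,5}: no change
Constraint 4 (U < V) on D(U)={5,6} D(V)={1,2}: U {5,6}->{}; V {1,2}->{}
So after all 4 constraints: D(U) = {}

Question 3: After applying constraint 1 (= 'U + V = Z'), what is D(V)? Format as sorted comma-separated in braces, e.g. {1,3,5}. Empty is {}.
Answer: {1,2,4,6}

Derivation:
Constraint 1 (U + V = Z) on D(U)={1,2,4,5,6,7} D(V)={1,2,4,6,7} D(Z)={1,4,5,6,7}: U {1,2,4,5,6,7}->{1,2,4,5,6}; V {1,2,4,6,7}->{1,2,4,6}; Z {1,4,5,6,7}->{4,5,6,7}
So after constraint 1: D(V) = {1,2,4,6}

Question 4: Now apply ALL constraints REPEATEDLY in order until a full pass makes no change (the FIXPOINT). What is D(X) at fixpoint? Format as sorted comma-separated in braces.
Answer: {2,3,4,5,6,8}

Derivation:
pass 0 (initial): D(X)={2,3,4,5,6,8}
pass 1: U {1,2,4,5,6,7}->{}; V {1,2,4,6,7}->{}; Z {1,4,5,6,7}->{4,5}
pass 2: Z {4,5}->{}
pass 3: no change
Fixpoint after 3 passes: D(X) = {2,3,4,5,6,8}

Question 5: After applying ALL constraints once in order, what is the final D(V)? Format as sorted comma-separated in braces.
Constraint 1 (U + V = Z) on D(U)={1,2,4,5,6,7} D(V)={1,2,4,6,7} D(Z)={1,4,5,6,7}: U {1,2,4,5,6,7}->{1,2,4,5,6}; V {1,2,4,6,7}->{1,2,4,6}; Z {1,4,5,6,7}->{4,5,6,7}
Constraint 2 (V + Z = U) on D(V)={1,2,4,6} D(Z)={4,5,6,7} D(U)={1,2,4,5,6}: V {1,2,4,6}->{1,2}; Z {4,5,6,7}->{4,5}; U {1,2,4,5,6}->{5,6}
Constraint 3 (V != Z) on D(V)={1,2} D(Z)={4,5}: no change
Constraint 4 (U < V) on D(U)={5,6} D(V)={1,2}: U {5,6}->{}; V {1,2}->{}
So after all 4 constraints: D(V) = {}

Answer: {}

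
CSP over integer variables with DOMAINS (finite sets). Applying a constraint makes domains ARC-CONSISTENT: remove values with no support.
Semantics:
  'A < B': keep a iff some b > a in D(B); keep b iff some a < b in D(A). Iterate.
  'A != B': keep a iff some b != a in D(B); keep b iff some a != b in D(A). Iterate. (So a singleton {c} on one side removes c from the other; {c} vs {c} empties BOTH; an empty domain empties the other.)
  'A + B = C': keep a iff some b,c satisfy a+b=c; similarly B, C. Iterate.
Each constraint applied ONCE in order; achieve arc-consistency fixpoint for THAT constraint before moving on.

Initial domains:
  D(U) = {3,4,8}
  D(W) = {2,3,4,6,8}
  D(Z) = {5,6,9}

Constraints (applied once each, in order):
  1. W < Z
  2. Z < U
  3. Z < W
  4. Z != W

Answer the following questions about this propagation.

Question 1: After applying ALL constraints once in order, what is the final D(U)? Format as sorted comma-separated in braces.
Constraint 1 (W < Z) on D(W)={2,3,4,6,8} D(Z)={5,6,9}: no change
Constraint 2 (Z < U) on D(Z)={5,6,9} D(U)={3,4,8}: Z {5,6,9}->{5,6}; U {3,4,8}->{8}
Constraint 3 (Z < W) on D(Z)={5,6} D(W)={2,3,4,6,8}: W {2,3,4,6,8}->{6,8}
Constraint 4 (Z != W) on D(Z)={5,6} D(W)={6,8}: no change
So after all 4 constraints: D(U) = {8}

Answer: {8}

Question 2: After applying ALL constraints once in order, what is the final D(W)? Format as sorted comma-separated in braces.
Constraint 1 (W < Z) on D(W)={2,3,4,6,8} D(Z)={5,6,9}: no change
Constraint 2 (Z < U) on D(Z)={5,6,9} D(U)={3,4,8}: Z {5,6,9}->{5,6}; U {3,4,8}->{8}
Constraint 3 (Z < W) on D(Z)={5,6} D(W)={2,3,4,6,8}: W {2,3,4,6,8}->{6,8}
Constraint 4 (Z != W) on D(Z)={5,6} D(W)={6,8}: no change
So after all 4 constraints: D(W) = {6,8}

Answer: {6,8}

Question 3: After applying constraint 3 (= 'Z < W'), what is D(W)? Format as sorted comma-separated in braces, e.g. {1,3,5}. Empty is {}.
Answer: {6,8}

Derivation:
Constraint 1 (W < Z) on D(W)={2,3,4,6,8} D(Z)={5,6,9}: no change
Constraint 2 (Z < U) on D(Z)={5,6,9} D(U)={3,4,8}: Z {5,6,9}->{5,6}; U {3,4,8}->{8}
Constraint 3 (Z < W) on D(Z)={5,6} D(W)={2,3,4,6,8}: W {2,3,4,6,8}->{6,8}
So after constraint 3: D(W) = {6,8}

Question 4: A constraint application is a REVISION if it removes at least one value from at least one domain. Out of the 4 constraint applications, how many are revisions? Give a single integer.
Constraint 1 (W < Z) on D(W)={2,3,4,6,8} D(Z)={5,6,9}: no change => not a revision
Constraint 2 (Z < U) on D(Z)={5,6,9} D(U)={3,4,8}: Z {5,6,9}->{5,6}; U {3,4,8}->{8} => REVISION
Constraint 3 (Z < W) on D(Z)={5,6} D(W)={2,3,4,6,8}: W {2,3,4,6,8}->{6,8} => REVISION
Constraint 4 (Z != W) on D(Z)={5,6} D(W)={6,8}: no change => not a revision
Total revisions = 2

Answer: 2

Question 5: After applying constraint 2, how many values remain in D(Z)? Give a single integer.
Answer: 2

Derivation:
Constraint 1 (W < Z) on D(W)={2,3,4,6,8} D(Z)={5,6,9}: no change
Constraint 2 (Z < U) on D(Z)={5,6,9} D(U)={3,4,8}: Z {5,6,9}->{5,6}; U {3,4,8}->{8}
So after constraint 2: D(Z)={5,6}, size = 2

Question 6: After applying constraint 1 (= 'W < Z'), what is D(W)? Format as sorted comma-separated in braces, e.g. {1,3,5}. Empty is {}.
Answer: {2,3,4,6,8}

Derivation:
Constraint 1 (W < Z) on D(W)={2,3,4,6,8} D(Z)={5,6,9}: no change
So after constraint 1: D(W) = {2,3,4,6,8}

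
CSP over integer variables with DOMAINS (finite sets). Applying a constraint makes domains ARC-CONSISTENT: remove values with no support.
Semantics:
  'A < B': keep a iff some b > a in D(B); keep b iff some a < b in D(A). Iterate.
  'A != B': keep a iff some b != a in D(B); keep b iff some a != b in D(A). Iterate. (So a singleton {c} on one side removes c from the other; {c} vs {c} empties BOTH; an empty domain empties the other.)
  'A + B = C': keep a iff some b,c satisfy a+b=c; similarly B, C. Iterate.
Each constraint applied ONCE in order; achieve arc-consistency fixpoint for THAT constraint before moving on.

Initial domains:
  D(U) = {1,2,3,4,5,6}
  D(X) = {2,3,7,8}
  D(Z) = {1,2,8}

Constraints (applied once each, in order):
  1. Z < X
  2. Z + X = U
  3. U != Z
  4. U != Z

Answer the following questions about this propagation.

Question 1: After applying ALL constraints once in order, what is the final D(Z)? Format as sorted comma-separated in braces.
Answer: {1,2}

Derivation:
Constraint 1 (Z < X) on D(Z)={1,2,8} D(X)={2,3,7,8}: Z {1,2,8}->{1,2}
Constraint 2 (Z + X = U) on D(Z)={1,2} D(X)={2,3,7,8} D(U)={1,2,3,4,5,6}: X {2,3,7,8}->{2,3}; U {1,2,3,4,5,6}->{3,4,5}
Constraint 3 (U != Z) on D(U)={3,4,5} D(Z)={1,2}: no change
Constraint 4 (U != Z) on D(U)={3,4,5} D(Z)={1,2}: no change
So after all 4 constraints: D(Z) = {1,2}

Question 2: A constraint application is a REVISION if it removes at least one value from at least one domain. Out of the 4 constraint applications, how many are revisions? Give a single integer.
Constraint 1 (Z < X) on D(Z)={1,2,8} D(X)={2,3,7,8}: Z {1,2,8}->{1,2} => REVISION
Constraint 2 (Z + X = U) on D(Z)={1,2} D(X)={2,3,7,8} D(U)={1,2,3,4,5,6}: X {2,3,7,8}->{2,3}; U {1,2,3,4,5,6}->{3,4,5} => REVISION
Constraint 3 (U != Z) on D(U)={3,4,5} D(Z)={1,2}: no change => not a revision
Constraint 4 (U != Z) on D(U)={3,4,5} D(Z)={1,2}: no change => not a revision
Total revisions = 2

Answer: 2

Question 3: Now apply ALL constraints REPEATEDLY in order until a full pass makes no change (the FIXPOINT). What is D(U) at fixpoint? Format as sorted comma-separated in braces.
Answer: {3,4,5}

Derivation:
pass 0 (initial): D(U)={1,2,3,4,5,6}
pass 1: U {1,2,3,4,5,6}->{3,4,5}; X {2,3,7,8}->{2,3}; Z {1,2,8}->{1,2}
pass 2: no change
Fixpoint after 2 passes: D(U) = {3,4,5}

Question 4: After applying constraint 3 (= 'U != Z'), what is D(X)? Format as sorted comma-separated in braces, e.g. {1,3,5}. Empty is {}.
Answer: {2,3}

Derivation:
Constraint 1 (Z < X) on D(Z)={1,2,8} D(X)={2,3,7,8}: Z {1,2,8}->{1,2}
Constraint 2 (Z + X = U) on D(Z)={1,2} D(X)={2,3,7,8} D(U)={1,2,3,4,5,6}: X {2,3,7,8}->{2,3}; U {1,2,3,4,5,6}->{3,4,5}
Constraint 3 (U != Z) on D(U)={3,4,5} D(Z)={1,2}: no change
So after constraint 3: D(X) = {2,3}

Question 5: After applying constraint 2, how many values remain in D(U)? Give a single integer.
Constraint 1 (Z < X) on D(Z)={1,2,8} D(X)={2,3,7,8}: Z {1,2,8}->{1,2}
Constraint 2 (Z + X = U) on D(Z)={1,2} D(X)={2,3,7,8} D(U)={1,2,3,4,5,6}: X {2,3,7,8}->{2,3}; U {1,2,3,4,5,6}->{3,4,5}
So after constraint 2: D(U)={3,4,5}, size = 3

Answer: 3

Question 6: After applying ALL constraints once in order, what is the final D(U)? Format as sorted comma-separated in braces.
Constraint 1 (Z < X) on D(Z)={1,2,8} D(X)={2,3,7,8}: Z {1,2,8}->{1,2}
Constraint 2 (Z + X = U) on D(Z)={1,2} D(X)={2,3,7,8} D(U)={1,2,3,4,5,6}: X {2,3,7,8}->{2,3}; U {1,2,3,4,5,6}->{3,4,5}
Constraint 3 (U != Z) on D(U)={3,4,5} D(Z)={1,2}: no change
Constraint 4 (U != Z) on D(U)={3,4,5} D(Z)={1,2}: no change
So after all 4 constraints: D(U) = {3,4,5}

Answer: {3,4,5}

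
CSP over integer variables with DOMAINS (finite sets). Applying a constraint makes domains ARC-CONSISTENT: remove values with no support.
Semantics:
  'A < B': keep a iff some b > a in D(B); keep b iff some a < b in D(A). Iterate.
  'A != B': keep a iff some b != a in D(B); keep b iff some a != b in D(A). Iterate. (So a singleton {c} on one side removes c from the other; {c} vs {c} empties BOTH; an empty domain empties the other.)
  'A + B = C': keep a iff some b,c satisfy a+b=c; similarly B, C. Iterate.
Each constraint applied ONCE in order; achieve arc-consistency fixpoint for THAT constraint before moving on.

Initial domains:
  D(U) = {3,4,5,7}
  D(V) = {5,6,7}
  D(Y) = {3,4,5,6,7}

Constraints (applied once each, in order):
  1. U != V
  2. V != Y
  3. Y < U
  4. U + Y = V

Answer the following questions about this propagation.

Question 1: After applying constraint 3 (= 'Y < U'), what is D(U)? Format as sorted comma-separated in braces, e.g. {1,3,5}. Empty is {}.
Constraint 1 (U != V) on D(U)={3,4,5,7} D(V)={5,6,7}: no change
Constraint 2 (V != Y) on D(V)={5,6,7} D(Y)={3,4,5,6,7}: no change
Constraint 3 (Y < U) on D(Y)={3,4,5,6,7} D(U)={3,4,5,7}: Y {3,4,5,6,7}->{3,4,5,6}; U {3,4,5,7}->{4,5,7}
So after constraint 3: D(U) = {4,5,7}

Answer: {4,5,7}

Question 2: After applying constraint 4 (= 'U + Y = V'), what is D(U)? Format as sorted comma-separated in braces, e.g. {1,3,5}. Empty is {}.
Answer: {4}

Derivation:
Constraint 1 (U != V) on D(U)={3,4,5,7} D(V)={5,6,7}: no change
Constraint 2 (V != Y) on D(V)={5,6,7} D(Y)={3,4,5,6,7}: no change
Constraint 3 (Y < U) on D(Y)={3,4,5,6,7} D(U)={3,4,5,7}: Y {3,4,5,6,7}->{3,4,5,6}; U {3,4,5,7}->{4,5,7}
Constraint 4 (U + Y = V) on D(U)={4,5,7} D(Y)={3,4,5,6} D(V)={5,6,7}: U {4,5,7}->{4}; Y {3,4,5,6}->{3}; V {5,6,7}->{7}
So after constraint 4: D(U) = {4}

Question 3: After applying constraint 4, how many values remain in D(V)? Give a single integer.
Answer: 1

Derivation:
Constraint 1 (U != V) on D(U)={3,4,5,7} D(V)={5,6,7}: no change
Constraint 2 (V != Y) on D(V)={5,6,7} D(Y)={3,4,5,6,7}: no change
Constraint 3 (Y < U) on D(Y)={3,4,5,6,7} D(U)={3,4,5,7}: Y {3,4,5,6,7}->{3,4,5,6}; U {3,4,5,7}->{4,5,7}
Constraint 4 (U + Y = V) on D(U)={4,5,7} D(Y)={3,4,5,6} D(V)={5,6,7}: U {4,5,7}->{4}; Y {3,4,5,6}->{3}; V {5,6,7}->{7}
So after constraint 4: D(V)={7}, size = 1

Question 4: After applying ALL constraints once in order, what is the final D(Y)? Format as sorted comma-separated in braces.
Answer: {3}

Derivation:
Constraint 1 (U != V) on D(U)={3,4,5,7} D(V)={5,6,7}: no change
Constraint 2 (V != Y) on D(V)={5,6,7} D(Y)={3,4,5,6,7}: no change
Constraint 3 (Y < U) on D(Y)={3,4,5,6,7} D(U)={3,4,5,7}: Y {3,4,5,6,7}->{3,4,5,6}; U {3,4,5,7}->{4,5,7}
Constraint 4 (U + Y = V) on D(U)={4,5,7} D(Y)={3,4,5,6} D(V)={5,6,7}: U {4,5,7}->{4}; Y {3,4,5,6}->{3}; V {5,6,7}->{7}
So after all 4 constraints: D(Y) = {3}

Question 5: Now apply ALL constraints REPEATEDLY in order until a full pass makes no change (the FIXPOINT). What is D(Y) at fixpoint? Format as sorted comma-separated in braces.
Answer: {3}

Derivation:
pass 0 (initial): D(Y)={3,4,5,6,7}
pass 1: U {3,4,5,7}->{4}; V {5,6,7}->{7}; Y {3,4,5,6,7}->{3}
pass 2: no change
Fixpoint after 2 passes: D(Y) = {3}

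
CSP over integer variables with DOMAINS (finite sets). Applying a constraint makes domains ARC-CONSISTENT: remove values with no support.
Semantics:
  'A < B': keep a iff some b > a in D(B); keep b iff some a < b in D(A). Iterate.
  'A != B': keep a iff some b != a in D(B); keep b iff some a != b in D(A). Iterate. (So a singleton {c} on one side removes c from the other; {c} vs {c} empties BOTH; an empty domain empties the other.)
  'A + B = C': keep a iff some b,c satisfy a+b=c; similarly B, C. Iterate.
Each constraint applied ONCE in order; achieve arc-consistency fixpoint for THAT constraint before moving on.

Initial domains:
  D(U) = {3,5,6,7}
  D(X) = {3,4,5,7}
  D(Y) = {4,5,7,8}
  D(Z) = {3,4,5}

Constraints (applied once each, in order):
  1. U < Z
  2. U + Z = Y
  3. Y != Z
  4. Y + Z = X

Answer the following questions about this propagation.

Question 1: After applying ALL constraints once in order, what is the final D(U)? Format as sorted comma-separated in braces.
Answer: {3}

Derivation:
Constraint 1 (U < Z) on D(U)={3,5,6,7} D(Z)={3,4,5}: U {3,5,6,7}->{3}; Z {3,4,5}->{4,5}
Constraint 2 (U + Z = Y) on D(U)={3} D(Z)={4,5} D(Y)={4,5,7,8}: Y {4,5,7,8}->{7,8}
Constraint 3 (Y != Z) on D(Y)={7,8} D(Z)={4,5}: no change
Constraint 4 (Y + Z = X) on D(Y)={7,8} D(Z)={4,5} D(X)={3,4,5,7}: Y {7,8}->{}; Z {4,5}->{}; X {3,4,5,7}->{}
So after all 4 constraints: D(U) = {3}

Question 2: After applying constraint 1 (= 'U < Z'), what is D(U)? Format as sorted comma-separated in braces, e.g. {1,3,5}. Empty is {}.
Answer: {3}

Derivation:
Constraint 1 (U < Z) on D(U)={3,5,6,7} D(Z)={3,4,5}: U {3,5,6,7}->{3}; Z {3,4,5}->{4,5}
So after constraint 1: D(U) = {3}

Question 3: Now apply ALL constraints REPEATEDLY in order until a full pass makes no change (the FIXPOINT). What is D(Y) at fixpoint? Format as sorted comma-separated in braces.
pass 0 (initial): D(Y)={4,5,7,8}
pass 1: U {3,5,6,7}->{3}; X {3,4,5,7}->{}; Y {4,5,7,8}->{}; Z {3,4,5}->{}
pass 2: U {3}->{}
pass 3: no change
Fixpoint after 3 passes: D(Y) = {}

Answer: {}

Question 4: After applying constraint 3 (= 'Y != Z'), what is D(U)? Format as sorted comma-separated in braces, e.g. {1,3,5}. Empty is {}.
Answer: {3}

Derivation:
Constraint 1 (U < Z) on D(U)={3,5,6,7} D(Z)={3,4,5}: U {3,5,6,7}->{3}; Z {3,4,5}->{4,5}
Constraint 2 (U + Z = Y) on D(U)={3} D(Z)={4,5} D(Y)={4,5,7,8}: Y {4,5,7,8}->{7,8}
Constraint 3 (Y != Z) on D(Y)={7,8} D(Z)={4,5}: no change
So after constraint 3: D(U) = {3}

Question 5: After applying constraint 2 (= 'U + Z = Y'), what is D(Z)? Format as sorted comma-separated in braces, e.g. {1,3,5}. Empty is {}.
Answer: {4,5}

Derivation:
Constraint 1 (U < Z) on D(U)={3,5,6,7} D(Z)={3,4,5}: U {3,5,6,7}->{3}; Z {3,4,5}->{4,5}
Constraint 2 (U + Z = Y) on D(U)={3} D(Z)={4,5} D(Y)={4,5,7,8}: Y {4,5,7,8}->{7,8}
So after constraint 2: D(Z) = {4,5}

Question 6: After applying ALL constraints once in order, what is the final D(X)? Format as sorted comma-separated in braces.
Constraint 1 (U < Z) on D(U)={3,5,6,7} D(Z)={3,4,5}: U {3,5,6,7}->{3}; Z {3,4,5}->{4,5}
Constraint 2 (U + Z = Y) on D(U)={3} D(Z)={4,5} D(Y)={4,5,7,8}: Y {4,5,7,8}->{7,8}
Constraint 3 (Y != Z) on D(Y)={7,8} D(Z)={4,5}: no change
Constraint 4 (Y + Z = X) on D(Y)={7,8} D(Z)={4,5} D(X)={3,4,5,7}: Y {7,8}->{}; Z {4,5}->{}; X {3,4,5,7}->{}
So after all 4 constraints: D(X) = {}

Answer: {}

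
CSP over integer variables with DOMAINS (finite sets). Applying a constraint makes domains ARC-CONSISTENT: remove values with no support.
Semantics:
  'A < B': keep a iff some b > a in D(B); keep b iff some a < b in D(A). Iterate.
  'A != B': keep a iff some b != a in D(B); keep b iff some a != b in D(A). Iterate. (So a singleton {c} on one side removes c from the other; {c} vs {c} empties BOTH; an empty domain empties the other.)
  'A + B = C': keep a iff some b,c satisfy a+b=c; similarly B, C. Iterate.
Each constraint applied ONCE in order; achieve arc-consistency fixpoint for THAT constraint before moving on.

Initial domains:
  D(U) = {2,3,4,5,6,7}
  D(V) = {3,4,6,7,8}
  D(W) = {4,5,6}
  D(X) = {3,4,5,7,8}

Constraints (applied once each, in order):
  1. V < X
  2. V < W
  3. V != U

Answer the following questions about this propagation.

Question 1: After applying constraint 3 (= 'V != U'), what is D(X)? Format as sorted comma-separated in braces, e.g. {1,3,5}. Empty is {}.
Constraint 1 (V < X) on D(V)={3,4,6,7,8} D(X)={3,4,5,7,8}: V {3,4,6,7,8}->{3,4,6,7}; X {3,4,5,7,8}->{4,5,7,8}
Constraint 2 (V < W) on D(V)={3,4,6,7} D(W)={4,5,6}: V {3,4,6,7}->{3,4}
Constraint 3 (V != U) on D(V)={3,4} D(U)={2,3,4,5,6,7}: no change
So after constraint 3: D(X) = {4,5,7,8}

Answer: {4,5,7,8}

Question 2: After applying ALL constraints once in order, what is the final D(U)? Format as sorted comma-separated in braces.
Answer: {2,3,4,5,6,7}

Derivation:
Constraint 1 (V < X) on D(V)={3,4,6,7,8} D(X)={3,4,5,7,8}: V {3,4,6,7,8}->{3,4,6,7}; X {3,4,5,7,8}->{4,5,7,8}
Constraint 2 (V < W) on D(V)={3,4,6,7} D(W)={4,5,6}: V {3,4,6,7}->{3,4}
Constraint 3 (V != U) on D(V)={3,4} D(U)={2,3,4,5,6,7}: no change
So after all 3 constraints: D(U) = {2,3,4,5,6,7}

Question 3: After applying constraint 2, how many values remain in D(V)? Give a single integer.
Constraint 1 (V < X) on D(V)={3,4,6,7,8} D(X)={3,4,5,7,8}: V {3,4,6,7,8}->{3,4,6,7}; X {3,4,5,7,8}->{4,5,7,8}
Constraint 2 (V < W) on D(V)={3,4,6,7} D(W)={4,5,6}: V {3,4,6,7}->{3,4}
So after constraint 2: D(V)={3,4}, size = 2

Answer: 2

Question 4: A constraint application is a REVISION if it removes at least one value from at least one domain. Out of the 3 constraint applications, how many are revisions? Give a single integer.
Constraint 1 (V < X) on D(V)={3,4,6,7,8} D(X)={3,4,5,7,8}: V {3,4,6,7,8}->{3,4,6,7}; X {3,4,5,7,8}->{4,5,7,8} => REVISION
Constraint 2 (V < W) on D(V)={3,4,6,7} D(W)={4,5,6}: V {3,4,6,7}->{3,4} => REVISION
Constraint 3 (V != U) on D(V)={3,4} D(U)={2,3,4,5,6,7}: no change => not a revision
Total revisions = 2

Answer: 2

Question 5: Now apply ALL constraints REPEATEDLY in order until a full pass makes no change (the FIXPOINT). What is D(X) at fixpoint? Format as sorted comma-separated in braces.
pass 0 (initial): D(X)={3,4,5,7,8}
pass 1: V {3,4,6,7,8}->{3,4}; X {3,4,5,7,8}->{4,5,7,8}
pass 2: no change
Fixpoint after 2 passes: D(X) = {4,5,7,8}

Answer: {4,5,7,8}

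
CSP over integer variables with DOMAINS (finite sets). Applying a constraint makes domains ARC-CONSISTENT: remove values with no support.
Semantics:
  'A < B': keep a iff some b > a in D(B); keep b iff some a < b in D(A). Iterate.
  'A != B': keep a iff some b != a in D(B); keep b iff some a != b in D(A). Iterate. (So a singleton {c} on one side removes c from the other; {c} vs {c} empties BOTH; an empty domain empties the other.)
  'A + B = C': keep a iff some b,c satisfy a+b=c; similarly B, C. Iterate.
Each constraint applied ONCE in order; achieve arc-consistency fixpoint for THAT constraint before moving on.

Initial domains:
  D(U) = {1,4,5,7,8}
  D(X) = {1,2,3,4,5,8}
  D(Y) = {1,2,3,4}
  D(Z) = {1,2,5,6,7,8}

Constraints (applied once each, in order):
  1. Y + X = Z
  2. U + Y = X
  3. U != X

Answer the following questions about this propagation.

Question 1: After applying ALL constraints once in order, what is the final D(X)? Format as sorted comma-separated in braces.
Answer: {2,3,4,5}

Derivation:
Constraint 1 (Y + X = Z) on D(Y)={1,2,3,4} D(X)={1,2,3,4,5,8} D(Z)={1,2,5,6,7,8}: X {1,2,3,4,5,8}->{1,2,3,4,5}; Z {1,2,5,6,7,8}->{2,5,6,7,8}
Constraint 2 (U + Y = X) on D(U)={1,4,5,7,8} D(Y)={1,2,3,4} D(X)={1,2,3,4,5}: U {1,4,5,7,8}->{1,4}; X {1,2,3,4,5}->{2,3,4,5}
Constraint 3 (U != X) on D(U)={1,4} D(X)={2,3,4,5}: no change
So after all 3 constraints: D(X) = {2,3,4,5}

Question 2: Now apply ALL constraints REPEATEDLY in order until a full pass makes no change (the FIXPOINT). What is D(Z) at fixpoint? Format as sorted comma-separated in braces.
Answer: {5,6,7,8}

Derivation:
pass 0 (initial): D(Z)={1,2,5,6,7,8}
pass 1: U {1,4,5,7,8}->{1,4}; X {1,2,3,4,5,8}->{2,3,4,5}; Z {1,2,5,6,7,8}->{2,5,6,7,8}
pass 2: Z {2,5,6,7,8}->{5,6,7,8}
pass 3: no change
Fixpoint after 3 passes: D(Z) = {5,6,7,8}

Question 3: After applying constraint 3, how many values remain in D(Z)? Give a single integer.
Answer: 5

Derivation:
Constraint 1 (Y + X = Z) on D(Y)={1,2,3,4} D(X)={1,2,3,4,5,8} D(Z)={1,2,5,6,7,8}: X {1,2,3,4,5,8}->{1,2,3,4,5}; Z {1,2,5,6,7,8}->{2,5,6,7,8}
Constraint 2 (U + Y = X) on D(U)={1,4,5,7,8} D(Y)={1,2,3,4} D(X)={1,2,3,4,5}: U {1,4,5,7,8}->{1,4}; X {1,2,3,4,5}->{2,3,4,5}
Constraint 3 (U != X) on D(U)={1,4} D(X)={2,3,4,5}: no change
So after constraint 3: D(Z)={2,5,6,7,8}, size = 5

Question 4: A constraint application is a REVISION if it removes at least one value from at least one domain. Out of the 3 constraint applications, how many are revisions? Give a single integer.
Constraint 1 (Y + X = Z) on D(Y)={1,2,3,4} D(X)={1,2,3,4,5,8} D(Z)={1,2,5,6,7,8}: X {1,2,3,4,5,8}->{1,2,3,4,5}; Z {1,2,5,6,7,8}->{2,5,6,7,8} => REVISION
Constraint 2 (U + Y = X) on D(U)={1,4,5,7,8} D(Y)={1,2,3,4} D(X)={1,2,3,4,5}: U {1,4,5,7,8}->{1,4}; X {1,2,3,4,5}->{2,3,4,5} => REVISION
Constraint 3 (U != X) on D(U)={1,4} D(X)={2,3,4,5}: no change => not a revision
Total revisions = 2

Answer: 2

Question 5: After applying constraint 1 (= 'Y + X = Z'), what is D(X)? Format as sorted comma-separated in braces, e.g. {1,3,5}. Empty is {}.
Constraint 1 (Y + X = Z) on D(Y)={1,2,3,4} D(X)={1,2,3,4,5,8} D(Z)={1,2,5,6,7,8}: X {1,2,3,4,5,8}->{1,2,3,4,5}; Z {1,2,5,6,7,8}->{2,5,6,7,8}
So after constraint 1: D(X) = {1,2,3,4,5}

Answer: {1,2,3,4,5}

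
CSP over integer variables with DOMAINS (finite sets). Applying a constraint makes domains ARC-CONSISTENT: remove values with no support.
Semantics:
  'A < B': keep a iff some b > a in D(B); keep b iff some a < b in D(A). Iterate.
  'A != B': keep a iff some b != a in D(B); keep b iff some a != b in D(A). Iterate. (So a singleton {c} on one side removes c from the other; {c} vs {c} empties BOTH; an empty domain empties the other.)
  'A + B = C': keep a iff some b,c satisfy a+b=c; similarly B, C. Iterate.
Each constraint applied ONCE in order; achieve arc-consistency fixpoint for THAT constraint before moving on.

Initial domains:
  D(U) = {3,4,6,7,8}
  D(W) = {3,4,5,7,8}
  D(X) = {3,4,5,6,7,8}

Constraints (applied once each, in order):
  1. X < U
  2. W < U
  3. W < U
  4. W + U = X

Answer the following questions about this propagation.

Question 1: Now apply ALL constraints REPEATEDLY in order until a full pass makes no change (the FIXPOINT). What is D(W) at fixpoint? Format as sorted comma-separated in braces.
pass 0 (initial): D(W)={3,4,5,7,8}
pass 1: U {3,4,6,7,8}->{4}; W {3,4,5,7,8}->{3}; X {3,4,5,6,7,8}->{7}
pass 2: U {4}->{}; W {3}->{}; X {7}->{}
pass 3: no change
Fixpoint after 3 passes: D(W) = {}

Answer: {}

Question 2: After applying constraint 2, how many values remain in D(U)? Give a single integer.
Answer: 4

Derivation:
Constraint 1 (X < U) on D(X)={3,4,5,6,7,8} D(U)={3,4,6,7,8}: X {3,4,5,6,7,8}->{3,4,5,6,7}; U {3,4,6,7,8}->{4,6,7,8}
Constraint 2 (W < U) on D(W)={3,4,5,7,8} D(U)={4,6,7,8}: W {3,4,5,7,8}->{3,4,5,7}
So after constraint 2: D(U)={4,6,7,8}, size = 4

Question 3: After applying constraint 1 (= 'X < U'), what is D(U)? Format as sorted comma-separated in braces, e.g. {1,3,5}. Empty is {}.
Answer: {4,6,7,8}

Derivation:
Constraint 1 (X < U) on D(X)={3,4,5,6,7,8} D(U)={3,4,6,7,8}: X {3,4,5,6,7,8}->{3,4,5,6,7}; U {3,4,6,7,8}->{4,6,7,8}
So after constraint 1: D(U) = {4,6,7,8}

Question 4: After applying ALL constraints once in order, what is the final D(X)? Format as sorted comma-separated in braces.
Answer: {7}

Derivation:
Constraint 1 (X < U) on D(X)={3,4,5,6,7,8} D(U)={3,4,6,7,8}: X {3,4,5,6,7,8}->{3,4,5,6,7}; U {3,4,6,7,8}->{4,6,7,8}
Constraint 2 (W < U) on D(W)={3,4,5,7,8} D(U)={4,6,7,8}: W {3,4,5,7,8}->{3,4,5,7}
Constraint 3 (W < U) on D(W)={3,4,5,7} D(U)={4,6,7,8}: no change
Constraint 4 (W + U = X) on D(W)={3,4,5,7} D(U)={4,6,7,8} D(X)={3,4,5,6,7}: W {3,4,5,7}->{3}; U {4,6,7,8}->{4}; X {3,4,5,6,7}->{7}
So after all 4 constraints: D(X) = {7}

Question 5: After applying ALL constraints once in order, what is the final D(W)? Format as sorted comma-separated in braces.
Answer: {3}

Derivation:
Constraint 1 (X < U) on D(X)={3,4,5,6,7,8} D(U)={3,4,6,7,8}: X {3,4,5,6,7,8}->{3,4,5,6,7}; U {3,4,6,7,8}->{4,6,7,8}
Constraint 2 (W < U) on D(W)={3,4,5,7,8} D(U)={4,6,7,8}: W {3,4,5,7,8}->{3,4,5,7}
Constraint 3 (W < U) on D(W)={3,4,5,7} D(U)={4,6,7,8}: no change
Constraint 4 (W + U = X) on D(W)={3,4,5,7} D(U)={4,6,7,8} D(X)={3,4,5,6,7}: W {3,4,5,7}->{3}; U {4,6,7,8}->{4}; X {3,4,5,6,7}->{7}
So after all 4 constraints: D(W) = {3}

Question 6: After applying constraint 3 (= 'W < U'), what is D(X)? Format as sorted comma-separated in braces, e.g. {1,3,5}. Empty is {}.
Answer: {3,4,5,6,7}

Derivation:
Constraint 1 (X < U) on D(X)={3,4,5,6,7,8} D(U)={3,4,6,7,8}: X {3,4,5,6,7,8}->{3,4,5,6,7}; U {3,4,6,7,8}->{4,6,7,8}
Constraint 2 (W < U) on D(W)={3,4,5,7,8} D(U)={4,6,7,8}: W {3,4,5,7,8}->{3,4,5,7}
Constraint 3 (W < U) on D(W)={3,4,5,7} D(U)={4,6,7,8}: no change
So after constraint 3: D(X) = {3,4,5,6,7}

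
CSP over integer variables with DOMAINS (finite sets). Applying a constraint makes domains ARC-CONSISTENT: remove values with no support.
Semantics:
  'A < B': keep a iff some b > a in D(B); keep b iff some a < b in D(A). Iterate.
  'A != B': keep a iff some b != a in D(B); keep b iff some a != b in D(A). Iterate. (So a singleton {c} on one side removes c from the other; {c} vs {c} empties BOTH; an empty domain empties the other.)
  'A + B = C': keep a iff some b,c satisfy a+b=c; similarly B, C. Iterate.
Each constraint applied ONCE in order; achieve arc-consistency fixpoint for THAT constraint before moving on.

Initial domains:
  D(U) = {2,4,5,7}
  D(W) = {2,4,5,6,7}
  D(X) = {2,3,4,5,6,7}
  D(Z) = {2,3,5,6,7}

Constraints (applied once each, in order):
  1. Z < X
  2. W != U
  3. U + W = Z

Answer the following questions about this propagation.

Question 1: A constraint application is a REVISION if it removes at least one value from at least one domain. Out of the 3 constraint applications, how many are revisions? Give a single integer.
Answer: 2

Derivation:
Constraint 1 (Z < X) on D(Z)={2,3,5,6,7} D(X)={2,3,4,5,6,7}: Z {2,3,5,6,7}->{2,3,5,6}; X {2,3,4,5,6,7}->{3,4,5,6,7} => REVISION
Constraint 2 (W != U) on D(W)={2,4,5,6,7} D(U)={2,4,5,7}: no change => not a revision
Constraint 3 (U + W = Z) on D(U)={2,4,5,7} D(W)={2,4,5,6,7} D(Z)={2,3,5,6}: U {2,4,5,7}->{2,4}; W {2,4,5,6,7}->{2,4}; Z {2,3,5,6}->{6} => REVISION
Total revisions = 2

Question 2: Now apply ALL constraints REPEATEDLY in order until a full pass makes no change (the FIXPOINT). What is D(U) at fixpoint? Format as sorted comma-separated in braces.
pass 0 (initial): D(U)={2,4,5,7}
pass 1: U {2,4,5,7}->{2,4}; W {2,4,5,6,7}->{2,4}; X {2,3,4,5,6,7}->{3,4,5,6,7}; Z {2,3,5,6,7}->{6}
pass 2: X {3,4,5,6,7}->{7}
pass 3: no change
Fixpoint after 3 passes: D(U) = {2,4}

Answer: {2,4}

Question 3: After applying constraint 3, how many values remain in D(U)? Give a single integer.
Constraint 1 (Z < X) on D(Z)={2,3,5,6,7} D(X)={2,3,4,5,6,7}: Z {2,3,5,6,7}->{2,3,5,6}; X {2,3,4,5,6,7}->{3,4,5,6,7}
Constraint 2 (W != U) on D(W)={2,4,5,6,7} D(U)={2,4,5,7}: no change
Constraint 3 (U + W = Z) on D(U)={2,4,5,7} D(W)={2,4,5,6,7} D(Z)={2,3,5,6}: U {2,4,5,7}->{2,4}; W {2,4,5,6,7}->{2,4}; Z {2,3,5,6}->{6}
So after constraint 3: D(U)={2,4}, size = 2

Answer: 2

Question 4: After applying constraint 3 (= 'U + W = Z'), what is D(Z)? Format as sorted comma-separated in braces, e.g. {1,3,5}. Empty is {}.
Constraint 1 (Z < X) on D(Z)={2,3,5,6,7} D(X)={2,3,4,5,6,7}: Z {2,3,5,6,7}->{2,3,5,6}; X {2,3,4,5,6,7}->{3,4,5,6,7}
Constraint 2 (W != U) on D(W)={2,4,5,6,7} D(U)={2,4,5,7}: no change
Constraint 3 (U + W = Z) on D(U)={2,4,5,7} D(W)={2,4,5,6,7} D(Z)={2,3,5,6}: U {2,4,5,7}->{2,4}; W {2,4,5,6,7}->{2,4}; Z {2,3,5,6}->{6}
So after constraint 3: D(Z) = {6}

Answer: {6}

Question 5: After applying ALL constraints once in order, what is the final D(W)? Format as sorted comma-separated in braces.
Constraint 1 (Z < X) on D(Z)={2,3,5,6,7} D(X)={2,3,4,5,6,7}: Z {2,3,5,6,7}->{2,3,5,6}; X {2,3,4,5,6,7}->{3,4,5,6,7}
Constraint 2 (W != U) on D(W)={2,4,5,6,7} D(U)={2,4,5,7}: no change
Constraint 3 (U + W = Z) on D(U)={2,4,5,7} D(W)={2,4,5,6,7} D(Z)={2,3,5,6}: U {2,4,5,7}->{2,4}; W {2,4,5,6,7}->{2,4}; Z {2,3,5,6}->{6}
So after all 3 constraints: D(W) = {2,4}

Answer: {2,4}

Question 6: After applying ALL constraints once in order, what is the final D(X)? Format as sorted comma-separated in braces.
Answer: {3,4,5,6,7}

Derivation:
Constraint 1 (Z < X) on D(Z)={2,3,5,6,7} D(X)={2,3,4,5,6,7}: Z {2,3,5,6,7}->{2,3,5,6}; X {2,3,4,5,6,7}->{3,4,5,6,7}
Constraint 2 (W != U) on D(W)={2,4,5,6,7} D(U)={2,4,5,7}: no change
Constraint 3 (U + W = Z) on D(U)={2,4,5,7} D(W)={2,4,5,6,7} D(Z)={2,3,5,6}: U {2,4,5,7}->{2,4}; W {2,4,5,6,7}->{2,4}; Z {2,3,5,6}->{6}
So after all 3 constraints: D(X) = {3,4,5,6,7}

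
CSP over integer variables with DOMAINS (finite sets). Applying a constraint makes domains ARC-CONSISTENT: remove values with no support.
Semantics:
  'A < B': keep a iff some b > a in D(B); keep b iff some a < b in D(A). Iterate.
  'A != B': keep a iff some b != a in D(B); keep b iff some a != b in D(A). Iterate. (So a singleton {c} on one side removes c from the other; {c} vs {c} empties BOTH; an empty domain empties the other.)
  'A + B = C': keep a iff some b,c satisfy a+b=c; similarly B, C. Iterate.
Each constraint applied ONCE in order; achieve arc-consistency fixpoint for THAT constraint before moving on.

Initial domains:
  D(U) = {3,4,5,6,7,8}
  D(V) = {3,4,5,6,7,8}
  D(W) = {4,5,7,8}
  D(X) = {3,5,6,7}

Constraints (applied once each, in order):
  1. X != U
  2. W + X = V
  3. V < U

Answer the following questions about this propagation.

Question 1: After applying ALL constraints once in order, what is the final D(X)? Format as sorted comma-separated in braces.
Constraint 1 (X != U) on D(X)={3,5,6,7} D(U)={3,4,5,6,7,8}: no change
Constraint 2 (W + X = V) on D(W)={4,5,7,8} D(X)={3,5,6,7} D(V)={3,4,5,6,7,8}: W {4,5,7,8}->{4,5}; X {3,5,6,7}->{3}; V {3,4,5,6,7,8}->{7,8}
Constraint 3 (V < U) on D(V)={7,8} D(U)={3,4,5,6,7,8}: V {7,8}->{7}; U {3,4,5,6,7,8}->{8}
So after all 3 constraints: D(X) = {3}

Answer: {3}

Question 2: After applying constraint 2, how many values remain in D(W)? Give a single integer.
Constraint 1 (X != U) on D(X)={3,5,6,7} D(U)={3,4,5,6,7,8}: no change
Constraint 2 (W + X = V) on D(W)={4,5,7,8} D(X)={3,5,6,7} D(V)={3,4,5,6,7,8}: W {4,5,7,8}->{4,5}; X {3,5,6,7}->{3}; V {3,4,5,6,7,8}->{7,8}
So after constraint 2: D(W)={4,5}, size = 2

Answer: 2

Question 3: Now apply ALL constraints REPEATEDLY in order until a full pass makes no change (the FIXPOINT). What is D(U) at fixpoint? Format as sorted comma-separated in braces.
pass 0 (initial): D(U)={3,4,5,6,7,8}
pass 1: U {3,4,5,6,7,8}->{8}; V {3,4,5,6,7,8}->{7}; W {4,5,7,8}->{4,5}; X {3,5,6,7}->{3}
pass 2: W {4,5}->{4}
pass 3: no change
Fixpoint after 3 passes: D(U) = {8}

Answer: {8}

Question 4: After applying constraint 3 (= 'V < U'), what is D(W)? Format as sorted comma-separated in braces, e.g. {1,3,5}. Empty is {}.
Answer: {4,5}

Derivation:
Constraint 1 (X != U) on D(X)={3,5,6,7} D(U)={3,4,5,6,7,8}: no change
Constraint 2 (W + X = V) on D(W)={4,5,7,8} D(X)={3,5,6,7} D(V)={3,4,5,6,7,8}: W {4,5,7,8}->{4,5}; X {3,5,6,7}->{3}; V {3,4,5,6,7,8}->{7,8}
Constraint 3 (V < U) on D(V)={7,8} D(U)={3,4,5,6,7,8}: V {7,8}->{7}; U {3,4,5,6,7,8}->{8}
So after constraint 3: D(W) = {4,5}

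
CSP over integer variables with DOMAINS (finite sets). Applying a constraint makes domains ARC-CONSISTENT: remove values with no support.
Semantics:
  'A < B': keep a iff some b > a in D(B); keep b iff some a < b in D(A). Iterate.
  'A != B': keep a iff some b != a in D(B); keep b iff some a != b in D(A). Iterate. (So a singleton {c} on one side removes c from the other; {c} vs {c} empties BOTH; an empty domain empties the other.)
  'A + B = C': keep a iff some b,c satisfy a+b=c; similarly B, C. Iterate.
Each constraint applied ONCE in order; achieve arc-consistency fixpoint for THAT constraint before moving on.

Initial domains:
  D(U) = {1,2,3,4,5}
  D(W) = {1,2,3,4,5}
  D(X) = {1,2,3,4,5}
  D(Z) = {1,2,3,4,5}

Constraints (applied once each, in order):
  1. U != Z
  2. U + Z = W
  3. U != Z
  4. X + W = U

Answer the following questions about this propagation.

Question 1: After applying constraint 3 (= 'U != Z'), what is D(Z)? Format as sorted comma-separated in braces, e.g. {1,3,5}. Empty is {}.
Answer: {1,2,3,4}

Derivation:
Constraint 1 (U != Z) on D(U)={1,2,3,4,5} D(Z)={1,2,3,4,5}: no change
Constraint 2 (U + Z = W) on D(U)={1,2,3,4,5} D(Z)={1,2,3,4,5} D(W)={1,2,3,4,5}: U {1,2,3,4,5}->{1,2,3,4}; Z {1,2,3,4,5}->{1,2,3,4}; W {1,2,3,4,5}->{2,3,4,5}
Constraint 3 (U != Z) on D(U)={1,2,3,4} D(Z)={1,2,3,4}: no change
So after constraint 3: D(Z) = {1,2,3,4}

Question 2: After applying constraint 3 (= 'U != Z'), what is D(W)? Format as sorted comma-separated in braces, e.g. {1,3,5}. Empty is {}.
Constraint 1 (U != Z) on D(U)={1,2,3,4,5} D(Z)={1,2,3,4,5}: no change
Constraint 2 (U + Z = W) on D(U)={1,2,3,4,5} D(Z)={1,2,3,4,5} D(W)={1,2,3,4,5}: U {1,2,3,4,5}->{1,2,3,4}; Z {1,2,3,4,5}->{1,2,3,4}; W {1,2,3,4,5}->{2,3,4,5}
Constraint 3 (U != Z) on D(U)={1,2,3,4} D(Z)={1,2,3,4}: no change
So after constraint 3: D(W) = {2,3,4,5}

Answer: {2,3,4,5}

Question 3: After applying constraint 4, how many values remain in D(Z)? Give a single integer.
Constraint 1 (U != Z) on D(U)={1,2,3,4,5} D(Z)={1,2,3,4,5}: no change
Constraint 2 (U + Z = W) on D(U)={1,2,3,4,5} D(Z)={1,2,3,4,5} D(W)={1,2,3,4,5}: U {1,2,3,4,5}->{1,2,3,4}; Z {1,2,3,4,5}->{1,2,3,4}; W {1,2,3,4,5}->{2,3,4,5}
Constraint 3 (U != Z) on D(U)={1,2,3,4} D(Z)={1,2,3,4}: no change
Constraint 4 (X + W = U) on D(X)={1,2,3,4,5} D(W)={2,3,4,5} D(U)={1,2,3,4}: X {1,2,3,4,5}->{1,2}; W {2,3,4,5}->{2,3}; U {1,2,3,4}->{3,4}
So after constraint 4: D(Z)={1,2,3,4}, size = 4

Answer: 4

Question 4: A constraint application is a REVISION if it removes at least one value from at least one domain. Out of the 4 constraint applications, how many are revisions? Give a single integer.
Constraint 1 (U != Z) on D(U)={1,2,3,4,5} D(Z)={1,2,3,4,5}: no change => not a revision
Constraint 2 (U + Z = W) on D(U)={1,2,3,4,5} D(Z)={1,2,3,4,5} D(W)={1,2,3,4,5}: U {1,2,3,4,5}->{1,2,3,4}; Z {1,2,3,4,5}->{1,2,3,4}; W {1,2,3,4,5}->{2,3,4,5} => REVISION
Constraint 3 (U != Z) on D(U)={1,2,3,4} D(Z)={1,2,3,4}: no change => not a revision
Constraint 4 (X + W = U) on D(X)={1,2,3,4,5} D(W)={2,3,4,5} D(U)={1,2,3,4}: X {1,2,3,4,5}->{1,2}; W {2,3,4,5}->{2,3}; U {1,2,3,4}->{3,4} => REVISION
Total revisions = 2

Answer: 2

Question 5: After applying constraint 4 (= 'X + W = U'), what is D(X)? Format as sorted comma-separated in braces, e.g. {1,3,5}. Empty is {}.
Constraint 1 (U != Z) on D(U)={1,2,3,4,5} D(Z)={1,2,3,4,5}: no change
Constraint 2 (U + Z = W) on D(U)={1,2,3,4,5} D(Z)={1,2,3,4,5} D(W)={1,2,3,4,5}: U {1,2,3,4,5}->{1,2,3,4}; Z {1,2,3,4,5}->{1,2,3,4}; W {1,2,3,4,5}->{2,3,4,5}
Constraint 3 (U != Z) on D(U)={1,2,3,4} D(Z)={1,2,3,4}: no change
Constraint 4 (X + W = U) on D(X)={1,2,3,4,5} D(W)={2,3,4,5} D(U)={1,2,3,4}: X {1,2,3,4,5}->{1,2}; W {2,3,4,5}->{2,3}; U {1,2,3,4}->{3,4}
So after constraint 4: D(X) = {1,2}

Answer: {1,2}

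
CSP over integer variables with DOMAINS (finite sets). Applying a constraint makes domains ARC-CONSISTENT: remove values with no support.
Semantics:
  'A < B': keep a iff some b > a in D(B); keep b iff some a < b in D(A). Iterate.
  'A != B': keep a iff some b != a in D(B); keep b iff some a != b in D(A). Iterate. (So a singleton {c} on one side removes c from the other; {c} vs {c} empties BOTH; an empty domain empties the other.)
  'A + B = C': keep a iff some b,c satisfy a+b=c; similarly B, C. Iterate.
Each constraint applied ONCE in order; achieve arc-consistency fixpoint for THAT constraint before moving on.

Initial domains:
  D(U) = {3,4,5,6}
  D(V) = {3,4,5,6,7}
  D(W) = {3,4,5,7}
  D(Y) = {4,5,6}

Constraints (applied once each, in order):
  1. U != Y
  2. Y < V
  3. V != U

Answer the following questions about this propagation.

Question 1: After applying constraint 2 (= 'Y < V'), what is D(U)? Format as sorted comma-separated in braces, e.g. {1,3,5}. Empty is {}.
Answer: {3,4,5,6}

Derivation:
Constraint 1 (U != Y) on D(U)={3,4,5,6} D(Y)={4,5,6}: no change
Constraint 2 (Y < V) on D(Y)={4,5,6} D(V)={3,4,5,6,7}: V {3,4,5,6,7}->{5,6,7}
So after constraint 2: D(U) = {3,4,5,6}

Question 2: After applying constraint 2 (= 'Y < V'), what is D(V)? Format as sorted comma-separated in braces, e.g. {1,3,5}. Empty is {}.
Constraint 1 (U != Y) on D(U)={3,4,5,6} D(Y)={4,5,6}: no change
Constraint 2 (Y < V) on D(Y)={4,5,6} D(V)={3,4,5,6,7}: V {3,4,5,6,7}->{5,6,7}
So after constraint 2: D(V) = {5,6,7}

Answer: {5,6,7}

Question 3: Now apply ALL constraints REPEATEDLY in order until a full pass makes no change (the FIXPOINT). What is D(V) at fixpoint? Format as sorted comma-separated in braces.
pass 0 (initial): D(V)={3,4,5,6,7}
pass 1: V {3,4,5,6,7}->{5,6,7}
pass 2: no change
Fixpoint after 2 passes: D(V) = {5,6,7}

Answer: {5,6,7}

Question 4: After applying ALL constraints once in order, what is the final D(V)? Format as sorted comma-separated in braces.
Constraint 1 (U != Y) on D(U)={3,4,5,6} D(Y)={4,5,6}: no change
Constraint 2 (Y < V) on D(Y)={4,5,6} D(V)={3,4,5,6,7}: V {3,4,5,6,7}->{5,6,7}
Constraint 3 (V != U) on D(V)={5,6,7} D(U)={3,4,5,6}: no change
So after all 3 constraints: D(V) = {5,6,7}

Answer: {5,6,7}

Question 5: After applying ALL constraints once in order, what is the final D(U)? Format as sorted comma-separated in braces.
Constraint 1 (U != Y) on D(U)={3,4,5,6} D(Y)={4,5,6}: no change
Constraint 2 (Y < V) on D(Y)={4,5,6} D(V)={3,4,5,6,7}: V {3,4,5,6,7}->{5,6,7}
Constraint 3 (V != U) on D(V)={5,6,7} D(U)={3,4,5,6}: no change
So after all 3 constraints: D(U) = {3,4,5,6}

Answer: {3,4,5,6}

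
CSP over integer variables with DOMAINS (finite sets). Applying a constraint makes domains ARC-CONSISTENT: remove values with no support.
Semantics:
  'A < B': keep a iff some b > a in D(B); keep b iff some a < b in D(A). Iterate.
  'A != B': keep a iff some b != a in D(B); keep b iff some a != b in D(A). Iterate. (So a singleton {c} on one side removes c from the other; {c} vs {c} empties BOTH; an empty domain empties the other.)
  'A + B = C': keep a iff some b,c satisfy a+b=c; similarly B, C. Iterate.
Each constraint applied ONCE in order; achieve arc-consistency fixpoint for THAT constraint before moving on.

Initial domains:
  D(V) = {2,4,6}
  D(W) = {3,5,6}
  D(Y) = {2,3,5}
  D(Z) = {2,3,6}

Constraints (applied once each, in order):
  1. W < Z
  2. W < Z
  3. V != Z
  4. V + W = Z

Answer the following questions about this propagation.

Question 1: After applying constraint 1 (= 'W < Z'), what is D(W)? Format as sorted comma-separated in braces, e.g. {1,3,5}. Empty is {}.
Answer: {3,5}

Derivation:
Constraint 1 (W < Z) on D(W)={3,5,6} D(Z)={2,3,6}: W {3,5,6}->{3,5}; Z {2,3,6}->{6}
So after constraint 1: D(W) = {3,5}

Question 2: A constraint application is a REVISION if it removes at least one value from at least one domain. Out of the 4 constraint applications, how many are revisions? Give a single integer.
Answer: 3

Derivation:
Constraint 1 (W < Z) on D(W)={3,5,6} D(Z)={2,3,6}: W {3,5,6}->{3,5}; Z {2,3,6}->{6} => REVISION
Constraint 2 (W < Z) on D(W)={3,5} D(Z)={6}: no change => not a revision
Constraint 3 (V != Z) on D(V)={2,4,6} D(Z)={6}: V {2,4,6}->{2,4} => REVISION
Constraint 4 (V + W = Z) on D(V)={2,4} D(W)={3,5} D(Z)={6}: V {2,4}->{}; W {3,5}->{}; Z {6}->{} => REVISION
Total revisions = 3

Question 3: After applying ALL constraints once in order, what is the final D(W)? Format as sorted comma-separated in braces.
Answer: {}

Derivation:
Constraint 1 (W < Z) on D(W)={3,5,6} D(Z)={2,3,6}: W {3,5,6}->{3,5}; Z {2,3,6}->{6}
Constraint 2 (W < Z) on D(W)={3,5} D(Z)={6}: no change
Constraint 3 (V != Z) on D(V)={2,4,6} D(Z)={6}: V {2,4,6}->{2,4}
Constraint 4 (V + W = Z) on D(V)={2,4} D(W)={3,5} D(Z)={6}: V {2,4}->{}; W {3,5}->{}; Z {6}->{}
So after all 4 constraints: D(W) = {}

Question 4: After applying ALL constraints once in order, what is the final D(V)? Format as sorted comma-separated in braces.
Answer: {}

Derivation:
Constraint 1 (W < Z) on D(W)={3,5,6} D(Z)={2,3,6}: W {3,5,6}->{3,5}; Z {2,3,6}->{6}
Constraint 2 (W < Z) on D(W)={3,5} D(Z)={6}: no change
Constraint 3 (V != Z) on D(V)={2,4,6} D(Z)={6}: V {2,4,6}->{2,4}
Constraint 4 (V + W = Z) on D(V)={2,4} D(W)={3,5} D(Z)={6}: V {2,4}->{}; W {3,5}->{}; Z {6}->{}
So after all 4 constraints: D(V) = {}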